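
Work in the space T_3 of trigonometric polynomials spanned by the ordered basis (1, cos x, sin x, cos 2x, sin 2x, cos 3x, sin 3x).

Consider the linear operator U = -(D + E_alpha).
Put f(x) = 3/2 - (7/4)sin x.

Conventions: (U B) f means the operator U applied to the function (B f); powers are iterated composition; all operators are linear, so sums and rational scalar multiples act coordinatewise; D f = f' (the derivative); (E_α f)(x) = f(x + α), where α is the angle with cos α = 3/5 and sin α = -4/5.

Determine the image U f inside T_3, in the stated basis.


D f = -(7/4)cos x
E_alpha f = 3/2 + (7/5)cos x - (21/20)sin x
(D + E_alpha) f = 3/2 - (7/20)cos x - (21/20)sin x
(-(D + E_alpha)) f = -3/2 + (7/20)cos x + (21/20)sin x

the result is g(x) = -3/2 + (7/20)cos x + (21/20)sin x


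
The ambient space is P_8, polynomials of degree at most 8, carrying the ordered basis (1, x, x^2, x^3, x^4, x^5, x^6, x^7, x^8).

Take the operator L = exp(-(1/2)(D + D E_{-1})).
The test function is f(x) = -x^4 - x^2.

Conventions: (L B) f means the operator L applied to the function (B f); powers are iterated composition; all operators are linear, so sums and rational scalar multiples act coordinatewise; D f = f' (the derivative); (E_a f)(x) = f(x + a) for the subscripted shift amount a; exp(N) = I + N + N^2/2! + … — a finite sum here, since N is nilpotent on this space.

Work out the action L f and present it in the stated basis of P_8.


order-1 term: 4x^3 - 6x^2 + 8x - 3
order-2 term: -6x^2 + 12x - 10
order-3 term: 4x - 6
order-4 term: -1
the series for exp(-(1/2)(D + D E_{-1})) f terminates at order 4
exp(-(1/2)(D + D E_{-1})) f = -x^4 + 4x^3 - 13x^2 + 24x - 20

g(x) = -x^4 + 4x^3 - 13x^2 + 24x - 20


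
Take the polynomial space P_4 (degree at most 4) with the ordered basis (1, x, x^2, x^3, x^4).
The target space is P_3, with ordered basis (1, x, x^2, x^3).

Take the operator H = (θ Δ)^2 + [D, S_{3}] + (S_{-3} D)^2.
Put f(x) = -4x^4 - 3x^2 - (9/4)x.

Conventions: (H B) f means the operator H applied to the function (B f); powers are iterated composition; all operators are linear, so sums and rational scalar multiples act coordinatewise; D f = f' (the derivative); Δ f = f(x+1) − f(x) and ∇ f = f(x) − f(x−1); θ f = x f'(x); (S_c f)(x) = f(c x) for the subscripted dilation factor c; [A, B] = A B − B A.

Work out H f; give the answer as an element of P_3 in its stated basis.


the image equals g(x) = -864x^3 + 11376x^2 - 276x + 27/2

Δ f = -16x^3 - 24x^2 - 22x - 37/4
θ Δ f = -48x^3 - 48x^2 - 22x
Δ (θ Δ) f = -144x^2 - 240x - 118
θ Δ (θ Δ) f = -288x^2 - 240x
S_{3} f = -324x^4 - 27x^2 - (27/4)x
D S_{3} f = -1296x^3 - 54x - 27/4
D f = -16x^3 - 6x - 9/4
S_{3} D f = -432x^3 - 18x - 9/4
[D, S_{3}] f = -864x^3 - 36x - 9/2
D f = -16x^3 - 6x - 9/4
S_{-3} D f = 432x^3 + 18x - 9/4
D (S_{-3} D) f = 1296x^2 + 18
S_{-3} D (S_{-3} D) f = 11664x^2 + 18
((θ Δ)^2 + [D, S_{3}] + (S_{-3} D)^2) f = -864x^3 + 11376x^2 - 276x + 27/2


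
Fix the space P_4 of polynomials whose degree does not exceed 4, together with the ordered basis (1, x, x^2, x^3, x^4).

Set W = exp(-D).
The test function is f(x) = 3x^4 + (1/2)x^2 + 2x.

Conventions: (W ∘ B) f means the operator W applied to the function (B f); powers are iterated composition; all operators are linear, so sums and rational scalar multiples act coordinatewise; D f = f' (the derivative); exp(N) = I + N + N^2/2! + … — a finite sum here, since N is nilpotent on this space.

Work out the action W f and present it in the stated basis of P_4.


the image equals g(x) = 3x^4 - 12x^3 + (37/2)x^2 - 11x + 3/2

order-1 term: -12x^3 - x - 2
order-2 term: 18x^2 + 1/2
order-3 term: -12x
order-4 term: 3
the series for exp(-D) f terminates at order 4
exp(-D) f = 3x^4 - 12x^3 + (37/2)x^2 - 11x + 3/2


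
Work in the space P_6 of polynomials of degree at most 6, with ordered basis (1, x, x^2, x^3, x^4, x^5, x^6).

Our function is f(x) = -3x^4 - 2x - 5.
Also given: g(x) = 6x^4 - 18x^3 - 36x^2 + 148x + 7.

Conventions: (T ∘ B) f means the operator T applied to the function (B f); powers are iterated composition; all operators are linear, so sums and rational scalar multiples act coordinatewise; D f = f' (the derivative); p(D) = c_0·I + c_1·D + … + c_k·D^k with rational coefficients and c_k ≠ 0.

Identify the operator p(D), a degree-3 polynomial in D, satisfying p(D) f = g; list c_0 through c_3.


p(D) = -2·I + (3/2)·D + D^2 − 2·D^3, i.e. c_0 = -2, c_1 = 3/2, c_2 = 1, c_3 = -2

D^0 f = -3x^4 - 2x - 5
D^1 f = -12x^3 - 2
D^2 f = -36x^2
D^3 f = -72x
matching coefficients of g against c_0 f + c_1 Df + … from the top degree down determines the c_i
solution: c_0 = -2, c_1 = 3/2, c_2 = 1, c_3 = -2


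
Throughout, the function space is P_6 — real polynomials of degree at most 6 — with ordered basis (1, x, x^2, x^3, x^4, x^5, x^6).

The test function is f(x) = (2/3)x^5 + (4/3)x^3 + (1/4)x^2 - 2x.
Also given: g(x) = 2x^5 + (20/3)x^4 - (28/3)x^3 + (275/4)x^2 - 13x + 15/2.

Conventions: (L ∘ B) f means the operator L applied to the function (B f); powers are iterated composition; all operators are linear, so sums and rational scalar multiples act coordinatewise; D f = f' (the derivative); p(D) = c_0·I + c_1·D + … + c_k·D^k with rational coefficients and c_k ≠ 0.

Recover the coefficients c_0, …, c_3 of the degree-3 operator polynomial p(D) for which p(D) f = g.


D^0 f = (2/3)x^5 + (4/3)x^3 + (1/4)x^2 - 2x
D^1 f = (10/3)x^4 + 4x^2 + (1/2)x - 2
D^2 f = (40/3)x^3 + 8x + 1/2
D^3 f = 40x^2 + 8
matching coefficients of g against c_0 f + c_1 Df + … from the top degree down determines the c_i
solution: c_0 = 3, c_1 = 2, c_2 = -1, c_3 = 3/2

c_0 = 3, c_1 = 2, c_2 = -1, c_3 = 3/2


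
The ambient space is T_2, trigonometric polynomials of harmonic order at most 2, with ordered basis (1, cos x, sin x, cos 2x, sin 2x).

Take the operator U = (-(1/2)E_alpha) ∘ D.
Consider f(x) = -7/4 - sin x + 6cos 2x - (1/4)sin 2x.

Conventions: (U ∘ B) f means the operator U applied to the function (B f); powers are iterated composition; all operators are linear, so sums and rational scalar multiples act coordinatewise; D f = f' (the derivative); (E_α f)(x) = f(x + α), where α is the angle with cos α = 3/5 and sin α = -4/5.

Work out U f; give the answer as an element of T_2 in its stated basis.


the result is g(x) = (3/10)cos x + (2/5)sin x - (583/100)cos 2x - (36/25)sin 2x

D f = -cos x - (1/2)cos 2x - 12sin 2x
E_alpha D f = -(3/5)cos x - (4/5)sin x + (583/50)cos 2x + (72/25)sin 2x
(-(1/2)E_alpha) D f = (3/10)cos x + (2/5)sin x - (583/100)cos 2x - (36/25)sin 2x


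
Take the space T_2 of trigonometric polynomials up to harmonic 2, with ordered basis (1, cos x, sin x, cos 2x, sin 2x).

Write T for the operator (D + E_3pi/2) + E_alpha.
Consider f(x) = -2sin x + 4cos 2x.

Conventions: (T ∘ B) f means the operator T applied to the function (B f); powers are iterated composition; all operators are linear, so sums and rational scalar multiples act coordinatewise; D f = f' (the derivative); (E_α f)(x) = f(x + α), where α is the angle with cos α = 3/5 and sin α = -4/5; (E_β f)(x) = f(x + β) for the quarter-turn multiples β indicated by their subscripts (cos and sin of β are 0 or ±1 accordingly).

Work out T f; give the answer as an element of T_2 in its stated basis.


D f = -2cos x - 8sin 2x
E_3pi/2 f = 2cos x - 4cos 2x
(D + E_3pi/2) f = -4cos 2x - 8sin 2x
E_alpha f = (8/5)cos x - (6/5)sin x - (28/25)cos 2x + (96/25)sin 2x
((D + E_3pi/2) + E_alpha) f = (8/5)cos x - (6/5)sin x - (128/25)cos 2x - (104/25)sin 2x

g(x) = (8/5)cos x - (6/5)sin x - (128/25)cos 2x - (104/25)sin 2x


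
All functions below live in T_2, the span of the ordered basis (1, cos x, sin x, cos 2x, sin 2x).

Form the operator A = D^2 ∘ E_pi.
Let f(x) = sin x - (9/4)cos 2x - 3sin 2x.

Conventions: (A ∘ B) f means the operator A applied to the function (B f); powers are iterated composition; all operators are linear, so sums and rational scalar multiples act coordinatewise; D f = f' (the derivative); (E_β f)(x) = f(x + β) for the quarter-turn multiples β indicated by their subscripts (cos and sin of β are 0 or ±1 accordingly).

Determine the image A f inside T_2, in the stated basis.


E_pi f = -sin x - (9/4)cos 2x - 3sin 2x
D E_pi f = -cos x - 6cos 2x + (9/2)sin 2x
D D E_pi f = sin x + 9cos 2x + 12sin 2x

the result is g(x) = sin x + 9cos 2x + 12sin 2x


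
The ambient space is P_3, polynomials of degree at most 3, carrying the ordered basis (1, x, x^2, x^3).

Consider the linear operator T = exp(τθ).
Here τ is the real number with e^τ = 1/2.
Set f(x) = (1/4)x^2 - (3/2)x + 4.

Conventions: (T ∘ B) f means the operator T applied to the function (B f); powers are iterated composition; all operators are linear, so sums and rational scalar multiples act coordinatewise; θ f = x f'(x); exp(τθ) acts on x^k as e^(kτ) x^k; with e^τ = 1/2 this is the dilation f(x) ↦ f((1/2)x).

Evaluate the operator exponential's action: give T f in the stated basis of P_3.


the result is g(x) = (1/16)x^2 - (3/4)x + 4

exp(τθ) x^k = e^(kτ) x^k; with e^τ = 1/2 this sends x^k to (1/2)^k x^k
x ↦ 1/2 x
x^2 ↦ 1/4 x^2
applying this coordinatewise to f: exp(τθ) f = (1/16)x^2 - (3/4)x + 4


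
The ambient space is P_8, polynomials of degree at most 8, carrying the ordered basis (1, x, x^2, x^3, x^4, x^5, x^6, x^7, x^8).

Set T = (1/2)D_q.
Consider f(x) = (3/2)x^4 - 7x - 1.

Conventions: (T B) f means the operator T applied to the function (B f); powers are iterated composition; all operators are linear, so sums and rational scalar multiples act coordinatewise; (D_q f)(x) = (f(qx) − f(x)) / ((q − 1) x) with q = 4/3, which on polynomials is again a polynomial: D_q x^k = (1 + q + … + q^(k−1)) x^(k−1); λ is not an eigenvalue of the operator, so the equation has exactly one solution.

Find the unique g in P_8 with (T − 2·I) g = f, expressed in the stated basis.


write g with unknown coordinates in the stated basis and equate coefficients in (T − 2·I) g = f
solving from the highest basis element down gives g = -(3/4)x^4 - (175/144)x^3 - (6475/5184)x^2 + (172403/62208)x + 296819/248832
check: T g = -(175/72)x^3 - (6475/2592)x^2 - (45325/31104)x + 172403/124416
so T g − 2·g = (3/2)x^4 - 7x - 1 = f ✓

g(x) = -(3/4)x^4 - (175/144)x^3 - (6475/5184)x^2 + (172403/62208)x + 296819/248832


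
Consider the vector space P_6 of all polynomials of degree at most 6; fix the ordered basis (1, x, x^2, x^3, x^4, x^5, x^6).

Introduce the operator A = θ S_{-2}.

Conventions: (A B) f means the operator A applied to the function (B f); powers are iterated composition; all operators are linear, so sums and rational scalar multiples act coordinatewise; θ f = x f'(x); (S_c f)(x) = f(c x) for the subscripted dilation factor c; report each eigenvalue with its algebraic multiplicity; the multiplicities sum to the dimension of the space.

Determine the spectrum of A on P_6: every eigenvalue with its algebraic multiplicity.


λ = -160 (multiplicity 1), λ = -24 (multiplicity 1), λ = -2 (multiplicity 1), λ = 0 (multiplicity 1), λ = 8 (multiplicity 1), λ = 64 (multiplicity 1), λ = 384 (multiplicity 1)

image of 1: 0
image of x: -2x
image of x^2: 8x^2
image of x^3: -24x^3
image of x^4: 64x^4
image of x^5: -160x^5
image of x^6: 384x^6
the matrix is upper triangular; its diagonal is (0, -2, 8, -24, 64, -160, 384)
for a triangular matrix the eigenvalues are the diagonal entries, with algebraic multiplicity their repetition count


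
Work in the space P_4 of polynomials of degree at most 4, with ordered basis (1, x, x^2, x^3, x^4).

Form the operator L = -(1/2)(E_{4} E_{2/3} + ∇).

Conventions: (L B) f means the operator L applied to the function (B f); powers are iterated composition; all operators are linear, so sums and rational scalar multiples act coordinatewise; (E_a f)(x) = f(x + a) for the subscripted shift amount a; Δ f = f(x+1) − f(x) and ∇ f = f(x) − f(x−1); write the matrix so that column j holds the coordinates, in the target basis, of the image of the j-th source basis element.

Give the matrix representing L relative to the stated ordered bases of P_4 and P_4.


image of 1: -1/2
image of x: -(1/2)x - 17/6
image of x^2: -(1/2)x^2 - (17/3)x - 187/18
image of x^3: -(1/2)x^3 - (17/2)x^2 - (187/6)x - 2771/54
image of x^4: -(1/2)x^4 - (34/3)x^3 - (187/3)x^2 - (5542/27)x - 38335/162
each image's coordinates form column j of the matrix

the matrix is [[-1/2, -17/6, -187/18, -2771/54, -38335/162]; [0, -1/2, -17/3, -187/6, -5542/27]; [0, 0, -1/2, -17/2, -187/3]; [0, 0, 0, -1/2, -34/3]; [0, 0, 0, 0, -1/2]] (rows listed top to bottom)


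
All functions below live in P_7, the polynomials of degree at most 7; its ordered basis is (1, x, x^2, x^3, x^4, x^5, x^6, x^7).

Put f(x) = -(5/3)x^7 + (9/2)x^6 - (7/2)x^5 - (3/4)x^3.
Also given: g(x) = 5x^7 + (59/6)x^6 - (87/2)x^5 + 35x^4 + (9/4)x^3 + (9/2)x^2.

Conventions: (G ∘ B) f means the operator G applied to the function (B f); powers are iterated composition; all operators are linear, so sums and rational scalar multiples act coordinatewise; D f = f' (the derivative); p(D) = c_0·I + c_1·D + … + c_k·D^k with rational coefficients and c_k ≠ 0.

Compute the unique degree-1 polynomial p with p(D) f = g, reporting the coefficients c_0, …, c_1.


D^0 f = -(5/3)x^7 + (9/2)x^6 - (7/2)x^5 - (3/4)x^3
D^1 f = -(35/3)x^6 + 27x^5 - (35/2)x^4 - (9/4)x^2
matching coefficients of g against c_0 f + c_1 Df + … from the top degree down determines the c_i
solution: c_0 = -3, c_1 = -2

p(D) = -3·I − 2·D, i.e. c_0 = -3, c_1 = -2


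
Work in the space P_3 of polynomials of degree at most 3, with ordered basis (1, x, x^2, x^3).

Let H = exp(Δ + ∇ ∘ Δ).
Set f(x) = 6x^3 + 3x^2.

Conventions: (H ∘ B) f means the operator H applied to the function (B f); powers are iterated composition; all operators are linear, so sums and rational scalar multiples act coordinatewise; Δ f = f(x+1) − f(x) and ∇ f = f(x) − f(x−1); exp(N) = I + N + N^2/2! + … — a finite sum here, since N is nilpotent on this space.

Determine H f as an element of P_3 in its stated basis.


the result is g(x) = 6x^3 + 21x^2 + 78x + 78

order-1 term: 18x^2 + 60x + 15
order-2 term: 18x + 57
order-3 term: 6
the series for exp(Δ + ∇ ∘ Δ) f terminates at order 3
exp(Δ + ∇ ∘ Δ) f = 6x^3 + 21x^2 + 78x + 78


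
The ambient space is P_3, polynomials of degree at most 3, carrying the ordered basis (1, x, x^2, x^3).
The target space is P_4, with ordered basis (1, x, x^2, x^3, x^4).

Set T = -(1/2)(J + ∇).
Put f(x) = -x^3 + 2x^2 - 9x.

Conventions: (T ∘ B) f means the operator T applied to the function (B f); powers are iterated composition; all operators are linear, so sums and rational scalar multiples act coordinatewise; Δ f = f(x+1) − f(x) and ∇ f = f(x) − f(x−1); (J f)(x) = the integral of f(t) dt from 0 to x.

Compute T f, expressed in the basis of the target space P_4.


J f = -(1/4)x^4 + (2/3)x^3 - (9/2)x^2
∇ f = -3x^2 + 7x - 12
(J + ∇) f = -(1/4)x^4 + (2/3)x^3 - (15/2)x^2 + 7x - 12
(-(1/2)(J + ∇)) f = (1/8)x^4 - (1/3)x^3 + (15/4)x^2 - (7/2)x + 6

the image equals g(x) = (1/8)x^4 - (1/3)x^3 + (15/4)x^2 - (7/2)x + 6


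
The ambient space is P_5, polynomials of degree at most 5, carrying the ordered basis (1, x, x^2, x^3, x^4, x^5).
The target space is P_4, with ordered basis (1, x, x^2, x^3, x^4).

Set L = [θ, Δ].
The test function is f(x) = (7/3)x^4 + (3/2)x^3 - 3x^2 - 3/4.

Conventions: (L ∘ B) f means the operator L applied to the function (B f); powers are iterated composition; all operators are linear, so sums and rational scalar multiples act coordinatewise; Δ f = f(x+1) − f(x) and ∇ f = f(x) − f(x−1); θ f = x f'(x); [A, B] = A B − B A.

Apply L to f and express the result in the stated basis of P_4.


Δ f = (28/3)x^3 + (37/2)x^2 + (47/6)x + 5/6
θ Δ f = 28x^3 + 37x^2 + (47/6)x
θ f = (28/3)x^4 + (9/2)x^3 - 6x^2
Δ θ f = (112/3)x^3 + (139/2)x^2 + (233/6)x + 47/6
[θ, Δ] f = -(28/3)x^3 - (65/2)x^2 - 31x - 47/6

the result is g(x) = -(28/3)x^3 - (65/2)x^2 - 31x - 47/6


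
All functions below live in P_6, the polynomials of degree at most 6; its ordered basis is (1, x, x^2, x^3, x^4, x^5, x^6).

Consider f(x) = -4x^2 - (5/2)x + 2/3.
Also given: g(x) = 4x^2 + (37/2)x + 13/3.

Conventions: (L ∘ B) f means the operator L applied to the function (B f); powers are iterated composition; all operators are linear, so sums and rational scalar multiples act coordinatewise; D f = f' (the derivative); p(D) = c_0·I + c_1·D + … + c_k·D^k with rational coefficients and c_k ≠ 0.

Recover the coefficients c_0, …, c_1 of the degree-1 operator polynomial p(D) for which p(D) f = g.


c_0 = -1, c_1 = -2

D^0 f = -4x^2 - (5/2)x + 2/3
D^1 f = -8x - 5/2
matching coefficients of g against c_0 f + c_1 Df + … from the top degree down determines the c_i
solution: c_0 = -1, c_1 = -2


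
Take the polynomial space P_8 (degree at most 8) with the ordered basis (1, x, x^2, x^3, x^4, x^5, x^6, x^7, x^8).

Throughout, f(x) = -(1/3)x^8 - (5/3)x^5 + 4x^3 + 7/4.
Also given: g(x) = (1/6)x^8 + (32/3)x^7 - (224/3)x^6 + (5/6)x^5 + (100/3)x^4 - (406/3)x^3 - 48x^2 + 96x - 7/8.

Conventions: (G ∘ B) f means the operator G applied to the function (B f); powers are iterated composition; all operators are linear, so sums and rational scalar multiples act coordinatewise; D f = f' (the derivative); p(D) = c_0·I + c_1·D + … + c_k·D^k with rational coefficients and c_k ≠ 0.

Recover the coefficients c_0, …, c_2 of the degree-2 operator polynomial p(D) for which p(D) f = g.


D^0 f = -(1/3)x^8 - (5/3)x^5 + 4x^3 + 7/4
D^1 f = -(8/3)x^7 - (25/3)x^4 + 12x^2
D^2 f = -(56/3)x^6 - (100/3)x^3 + 24x
matching coefficients of g against c_0 f + c_1 Df + … from the top degree down determines the c_i
solution: c_0 = -1/2, c_1 = -4, c_2 = 4

p(D) = -(1/2)·I − 4·D + 4·D^2, i.e. c_0 = -1/2, c_1 = -4, c_2 = 4


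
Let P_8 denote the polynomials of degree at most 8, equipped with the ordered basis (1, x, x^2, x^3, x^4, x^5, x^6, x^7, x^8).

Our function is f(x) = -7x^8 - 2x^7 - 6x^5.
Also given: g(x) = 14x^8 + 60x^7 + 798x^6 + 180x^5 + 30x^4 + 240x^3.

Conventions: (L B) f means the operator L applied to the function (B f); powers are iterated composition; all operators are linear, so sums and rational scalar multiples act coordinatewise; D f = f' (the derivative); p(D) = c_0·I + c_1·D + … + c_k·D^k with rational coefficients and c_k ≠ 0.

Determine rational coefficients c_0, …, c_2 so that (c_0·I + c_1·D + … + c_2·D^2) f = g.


c_0 = -2, c_1 = -1, c_2 = -2

D^0 f = -7x^8 - 2x^7 - 6x^5
D^1 f = -56x^7 - 14x^6 - 30x^4
D^2 f = -392x^6 - 84x^5 - 120x^3
matching coefficients of g against c_0 f + c_1 Df + … from the top degree down determines the c_i
solution: c_0 = -2, c_1 = -1, c_2 = -2


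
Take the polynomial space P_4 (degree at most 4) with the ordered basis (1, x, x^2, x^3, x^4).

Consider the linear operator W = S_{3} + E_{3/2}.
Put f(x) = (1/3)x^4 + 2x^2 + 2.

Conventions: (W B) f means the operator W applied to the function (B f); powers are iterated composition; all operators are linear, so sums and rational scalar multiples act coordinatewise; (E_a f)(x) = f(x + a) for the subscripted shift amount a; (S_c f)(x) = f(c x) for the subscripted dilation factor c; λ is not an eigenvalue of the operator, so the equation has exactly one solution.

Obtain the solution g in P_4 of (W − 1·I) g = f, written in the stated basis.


g(x) = (1/243)x^4 - (2/2187)x^3 + (947/4374)x^2 - (1019/4374)x + 21515/11664

write g with unknown coordinates in the stated basis and equate coefficients in (W − 1·I) g = f
solving from the highest basis element down gives g = (1/243)x^4 - (2/2187)x^3 + (947/4374)x^2 - (1019/4374)x + 21515/11664
check: W g = (82/243)x^4 - (2/2187)x^3 + (9695/4374)x^2 - (1019/4374)x + 44843/11664
so W g − 1·g = (1/3)x^4 + 2x^2 + 2 = f ✓


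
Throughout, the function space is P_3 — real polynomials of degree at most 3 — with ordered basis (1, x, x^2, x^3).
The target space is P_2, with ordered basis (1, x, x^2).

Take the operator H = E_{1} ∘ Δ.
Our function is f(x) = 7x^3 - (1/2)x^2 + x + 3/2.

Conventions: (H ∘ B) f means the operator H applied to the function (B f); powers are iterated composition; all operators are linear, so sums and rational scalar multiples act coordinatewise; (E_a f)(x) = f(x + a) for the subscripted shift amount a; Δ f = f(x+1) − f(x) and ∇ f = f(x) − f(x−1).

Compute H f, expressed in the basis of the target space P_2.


the result is g(x) = 21x^2 + 62x + 97/2

Δ f = 21x^2 + 20x + 15/2
E_{1} Δ f = 21x^2 + 62x + 97/2


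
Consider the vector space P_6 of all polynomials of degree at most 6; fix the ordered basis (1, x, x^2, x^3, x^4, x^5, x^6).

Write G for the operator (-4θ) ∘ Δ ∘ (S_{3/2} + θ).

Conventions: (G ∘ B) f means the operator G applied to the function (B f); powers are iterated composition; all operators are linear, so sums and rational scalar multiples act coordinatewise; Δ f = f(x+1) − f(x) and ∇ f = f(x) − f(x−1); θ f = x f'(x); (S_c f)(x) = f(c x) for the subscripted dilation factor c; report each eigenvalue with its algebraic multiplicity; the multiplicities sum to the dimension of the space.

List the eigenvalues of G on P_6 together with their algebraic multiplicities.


λ = 0 (multiplicity 7)

image of 1: 0
image of x: 0
image of x^2: -34x
image of x^3: -153x^2 - (153/2)x
image of x^4: -435x^3 - 435x^2 - 145x
image of x^5: -(2015/2)x^4 - (6045/4)x^3 - (2015/2)x^2 - (2015/8)x
image of x^6: -(16695/8)x^5 - (16695/4)x^4 - (16695/4)x^3 - (16695/8)x^2 - (3339/8)x
the matrix is upper triangular; its diagonal is (0, 0, 0, 0, 0, 0, 0)
for a triangular matrix the eigenvalues are the diagonal entries, with algebraic multiplicity their repetition count


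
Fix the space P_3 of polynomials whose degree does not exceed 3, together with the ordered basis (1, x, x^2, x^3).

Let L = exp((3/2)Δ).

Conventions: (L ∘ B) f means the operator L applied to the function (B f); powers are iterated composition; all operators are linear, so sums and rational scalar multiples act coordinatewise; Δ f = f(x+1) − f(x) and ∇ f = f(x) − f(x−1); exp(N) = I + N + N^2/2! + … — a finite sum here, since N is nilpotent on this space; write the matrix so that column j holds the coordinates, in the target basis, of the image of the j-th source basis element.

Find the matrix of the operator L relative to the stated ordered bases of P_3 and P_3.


image of 1: 1
image of x: x + 3/2
image of x^2: x^2 + 3x + 15/4
image of x^3: x^3 + (9/2)x^2 + (45/4)x + 93/8
each image's coordinates form column j of the matrix

the matrix is [[1, 3/2, 15/4, 93/8]; [0, 1, 3, 45/4]; [0, 0, 1, 9/2]; [0, 0, 0, 1]] (rows listed top to bottom)


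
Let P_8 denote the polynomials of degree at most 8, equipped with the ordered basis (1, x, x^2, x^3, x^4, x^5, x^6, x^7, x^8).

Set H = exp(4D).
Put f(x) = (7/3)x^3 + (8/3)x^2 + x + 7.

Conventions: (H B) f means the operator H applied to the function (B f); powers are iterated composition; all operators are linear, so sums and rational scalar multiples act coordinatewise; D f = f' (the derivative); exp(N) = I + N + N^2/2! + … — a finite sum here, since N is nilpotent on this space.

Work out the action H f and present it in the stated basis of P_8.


order-1 term: 28x^2 + (64/3)x + 4
order-2 term: 112x + 128/3
order-3 term: 448/3
the series for exp(4D) f terminates at order 3
exp(4D) f = (7/3)x^3 + (92/3)x^2 + (403/3)x + 203

the result is g(x) = (7/3)x^3 + (92/3)x^2 + (403/3)x + 203


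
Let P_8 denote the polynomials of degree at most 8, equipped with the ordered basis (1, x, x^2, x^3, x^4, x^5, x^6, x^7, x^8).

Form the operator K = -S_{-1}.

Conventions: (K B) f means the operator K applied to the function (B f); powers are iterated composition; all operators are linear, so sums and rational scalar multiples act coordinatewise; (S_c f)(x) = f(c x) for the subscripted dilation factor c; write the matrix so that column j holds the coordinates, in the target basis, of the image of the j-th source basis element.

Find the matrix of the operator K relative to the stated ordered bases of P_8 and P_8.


image of 1: -1
image of x: x
image of x^2: -x^2
image of x^3: x^3
image of x^4: -x^4
image of x^5: x^5
image of x^6: -x^6
image of x^7: x^7
image of x^8: -x^8
each image's coordinates form column j of the matrix

the matrix is [[-1, 0, 0, 0, 0, 0, 0, 0, 0]; [0, 1, 0, 0, 0, 0, 0, 0, 0]; [0, 0, -1, 0, 0, 0, 0, 0, 0]; [0, 0, 0, 1, 0, 0, 0, 0, 0]; [0, 0, 0, 0, -1, 0, 0, 0, 0]; [0, 0, 0, 0, 0, 1, 0, 0, 0]; [0, 0, 0, 0, 0, 0, -1, 0, 0]; [0, 0, 0, 0, 0, 0, 0, 1, 0]; [0, 0, 0, 0, 0, 0, 0, 0, -1]] (rows listed top to bottom)


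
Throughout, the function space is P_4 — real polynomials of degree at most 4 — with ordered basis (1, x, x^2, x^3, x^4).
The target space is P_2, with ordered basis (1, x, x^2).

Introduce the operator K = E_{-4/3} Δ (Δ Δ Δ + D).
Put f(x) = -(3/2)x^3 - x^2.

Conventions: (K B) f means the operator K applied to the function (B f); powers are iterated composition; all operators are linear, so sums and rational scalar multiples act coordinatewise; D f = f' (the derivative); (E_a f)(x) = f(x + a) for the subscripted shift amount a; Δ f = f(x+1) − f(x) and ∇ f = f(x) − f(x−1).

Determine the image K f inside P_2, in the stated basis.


the image equals g(x) = -9x + 11/2

Δ f = -(9/2)x^2 - (13/2)x - 5/2
Δ Δ f = -9x - 11
Δ Δ Δ f = -9
D f = -(9/2)x^2 - 2x
(Δ Δ Δ + D) f = -(9/2)x^2 - 2x - 9
Δ (Δ Δ Δ + D) f = -9x - 13/2
E_{-4/3} Δ (Δ Δ Δ + D) f = -9x + 11/2


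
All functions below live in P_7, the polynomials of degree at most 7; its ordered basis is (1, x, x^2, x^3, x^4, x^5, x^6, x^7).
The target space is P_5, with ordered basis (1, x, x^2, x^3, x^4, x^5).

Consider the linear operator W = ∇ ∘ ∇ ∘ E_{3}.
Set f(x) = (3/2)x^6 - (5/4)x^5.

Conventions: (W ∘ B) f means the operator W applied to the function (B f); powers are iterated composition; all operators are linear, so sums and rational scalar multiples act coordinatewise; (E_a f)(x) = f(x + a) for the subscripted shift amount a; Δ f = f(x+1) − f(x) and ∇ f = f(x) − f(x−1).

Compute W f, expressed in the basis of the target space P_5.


E_{3} f = (3/2)x^6 + (103/4)x^5 + (735/4)x^4 + (1395/2)x^3 + 1485x^2 + (6723/4)x + 3159/4
∇ E_{3} f = 9x^5 + (425/4)x^4 + (1015/2)x^3 + 1225x^2 + (5971/4)x + 2935/4
∇ (∇ ∘ E_{3}) f = 45x^4 + 335x^3 + 975x^2 + (2615/2)x + 678

the result is g(x) = 45x^4 + 335x^3 + 975x^2 + (2615/2)x + 678


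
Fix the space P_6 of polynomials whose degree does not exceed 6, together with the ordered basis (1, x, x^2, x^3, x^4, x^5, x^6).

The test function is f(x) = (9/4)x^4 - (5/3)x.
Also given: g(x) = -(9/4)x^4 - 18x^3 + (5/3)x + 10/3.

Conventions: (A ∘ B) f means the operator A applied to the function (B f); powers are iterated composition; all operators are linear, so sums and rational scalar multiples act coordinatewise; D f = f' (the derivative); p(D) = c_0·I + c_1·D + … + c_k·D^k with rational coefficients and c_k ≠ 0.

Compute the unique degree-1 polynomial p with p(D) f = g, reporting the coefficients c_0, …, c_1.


c_0 = -1, c_1 = -2

D^0 f = (9/4)x^4 - (5/3)x
D^1 f = 9x^3 - 5/3
matching coefficients of g against c_0 f + c_1 Df + … from the top degree down determines the c_i
solution: c_0 = -1, c_1 = -2


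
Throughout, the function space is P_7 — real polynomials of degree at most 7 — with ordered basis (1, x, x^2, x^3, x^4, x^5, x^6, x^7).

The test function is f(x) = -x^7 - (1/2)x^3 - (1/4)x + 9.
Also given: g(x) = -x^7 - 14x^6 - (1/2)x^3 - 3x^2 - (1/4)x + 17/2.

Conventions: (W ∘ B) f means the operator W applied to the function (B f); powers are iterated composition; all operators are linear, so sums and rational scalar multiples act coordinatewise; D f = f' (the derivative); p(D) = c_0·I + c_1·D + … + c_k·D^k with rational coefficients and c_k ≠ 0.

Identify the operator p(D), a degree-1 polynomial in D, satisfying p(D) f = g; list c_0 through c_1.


p(D) = I + 2·D, i.e. c_0 = 1, c_1 = 2

D^0 f = -x^7 - (1/2)x^3 - (1/4)x + 9
D^1 f = -7x^6 - (3/2)x^2 - 1/4
matching coefficients of g against c_0 f + c_1 Df + … from the top degree down determines the c_i
solution: c_0 = 1, c_1 = 2


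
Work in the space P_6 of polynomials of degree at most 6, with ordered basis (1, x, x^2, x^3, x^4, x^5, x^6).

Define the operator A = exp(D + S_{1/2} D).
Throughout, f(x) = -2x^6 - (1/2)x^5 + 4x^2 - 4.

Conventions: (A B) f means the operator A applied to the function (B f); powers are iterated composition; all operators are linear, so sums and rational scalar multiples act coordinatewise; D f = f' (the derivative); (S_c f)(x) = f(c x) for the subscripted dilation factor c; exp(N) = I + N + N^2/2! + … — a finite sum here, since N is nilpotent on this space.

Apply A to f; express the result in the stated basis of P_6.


order-1 term: -(99/8)x^5 - (85/32)x^4 + 12x
order-2 term: -(8415/256)x^4 - (765/128)x^3 + 12
order-3 term: -(25245/512)x^3 - (3825/512)x^2
order-4 term: -(378675/8192)x^2 - (11475/2048)x
order-5 term: -(227205/8192)x - 2295/1024
order-6 term: -75735/8192
the series for exp(D + S_{1/2} D) f terminates at order 6
exp(D + S_{1/2} D) f = -2x^6 - (103/8)x^5 - (9095/256)x^4 - (28305/512)x^3 - (407107/8192)x^2 - (174801/8192)x - 28559/8192

the image equals g(x) = -2x^6 - (103/8)x^5 - (9095/256)x^4 - (28305/512)x^3 - (407107/8192)x^2 - (174801/8192)x - 28559/8192


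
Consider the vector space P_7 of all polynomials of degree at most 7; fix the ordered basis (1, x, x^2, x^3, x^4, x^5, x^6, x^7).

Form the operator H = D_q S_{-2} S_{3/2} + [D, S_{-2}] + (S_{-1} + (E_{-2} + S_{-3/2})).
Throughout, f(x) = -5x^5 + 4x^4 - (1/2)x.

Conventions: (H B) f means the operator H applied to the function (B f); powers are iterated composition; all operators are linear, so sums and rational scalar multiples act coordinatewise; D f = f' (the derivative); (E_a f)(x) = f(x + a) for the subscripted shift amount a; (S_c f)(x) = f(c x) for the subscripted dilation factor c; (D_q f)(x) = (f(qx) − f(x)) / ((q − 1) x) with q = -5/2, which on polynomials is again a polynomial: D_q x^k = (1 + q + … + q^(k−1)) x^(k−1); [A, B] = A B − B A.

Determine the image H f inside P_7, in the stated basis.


S_{3/2} f = -(1215/32)x^5 + (81/4)x^4 - (3/4)x
S_{-2} S_{3/2} f = 1215x^5 + 324x^4 + (3/2)x
D_q S_{-2} S_{3/2} f = (547965/16)x^4 - (7047/2)x^3 + 3/2
S_{-2} f = 160x^5 + 64x^4 + x
D S_{-2} f = 800x^4 + 256x^3 + 1
D f = -25x^4 + 16x^3 - 1/2
S_{-2} D f = -400x^4 - 128x^3 - 1/2
[D, S_{-2}] f = 1200x^4 + 384x^3 + 3/2
S_{-1} f = 5x^5 + 4x^4 + (1/2)x
E_{-2} f = -5x^5 + 54x^4 - 232x^3 + 496x^2 - (1057/2)x + 225
S_{-3/2} f = (1215/32)x^5 + (81/4)x^4 + (3/4)x
(E_{-2} + S_{-3/2}) f = (1055/32)x^5 + (297/4)x^4 - 232x^3 + 496x^2 - (2111/4)x + 225
(S_{-1} + (E_{-2} + S_{-3/2})) f = (1215/32)x^5 + (313/4)x^4 - 232x^3 + 496x^2 - (2109/4)x + 225
(D_q S_{-2} S_{3/2} + [D, S_{-2}] + (S_{-1} + (E_{-2} + S_{-3/2}))) f = (1215/32)x^5 + (568417/16)x^4 - (6743/2)x^3 + 496x^2 - (2109/4)x + 228

the result is g(x) = (1215/32)x^5 + (568417/16)x^4 - (6743/2)x^3 + 496x^2 - (2109/4)x + 228


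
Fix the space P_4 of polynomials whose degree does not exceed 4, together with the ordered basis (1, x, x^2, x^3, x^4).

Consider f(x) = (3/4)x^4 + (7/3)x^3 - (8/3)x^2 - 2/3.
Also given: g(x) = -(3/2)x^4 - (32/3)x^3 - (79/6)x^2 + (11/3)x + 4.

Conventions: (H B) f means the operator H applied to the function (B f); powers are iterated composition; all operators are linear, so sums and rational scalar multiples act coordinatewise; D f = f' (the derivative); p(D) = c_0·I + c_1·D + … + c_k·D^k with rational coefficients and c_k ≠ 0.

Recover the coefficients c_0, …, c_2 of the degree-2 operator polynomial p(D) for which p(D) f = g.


D^0 f = (3/4)x^4 + (7/3)x^3 - (8/3)x^2 - 2/3
D^1 f = 3x^3 + 7x^2 - (16/3)x
D^2 f = 9x^2 + 14x - 16/3
matching coefficients of g against c_0 f + c_1 Df + … from the top degree down determines the c_i
solution: c_0 = -2, c_1 = -2, c_2 = -1/2

c_0 = -2, c_1 = -2, c_2 = -1/2


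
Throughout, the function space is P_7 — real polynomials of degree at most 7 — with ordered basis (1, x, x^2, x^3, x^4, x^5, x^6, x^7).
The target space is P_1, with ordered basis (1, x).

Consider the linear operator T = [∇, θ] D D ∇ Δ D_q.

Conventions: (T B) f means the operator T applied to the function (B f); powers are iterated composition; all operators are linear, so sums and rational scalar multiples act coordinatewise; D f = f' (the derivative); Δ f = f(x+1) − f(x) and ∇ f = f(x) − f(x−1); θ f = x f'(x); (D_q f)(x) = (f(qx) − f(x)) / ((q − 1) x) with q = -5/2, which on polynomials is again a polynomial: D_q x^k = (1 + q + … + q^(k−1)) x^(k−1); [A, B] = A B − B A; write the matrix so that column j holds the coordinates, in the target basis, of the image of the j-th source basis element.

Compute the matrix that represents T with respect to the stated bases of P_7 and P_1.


image of 1: 0
image of x: 0
image of x^2: 0
image of x^3: 0
image of x^4: 0
image of x^5: 0
image of x^6: -33345/4
image of x^7: (503055/4)x - 503055/4
each image's coordinates form column j of the matrix

the matrix is [[0, 0, 0, 0, 0, 0, -33345/4, -503055/4]; [0, 0, 0, 0, 0, 0, 0, 503055/4]] (rows listed top to bottom)


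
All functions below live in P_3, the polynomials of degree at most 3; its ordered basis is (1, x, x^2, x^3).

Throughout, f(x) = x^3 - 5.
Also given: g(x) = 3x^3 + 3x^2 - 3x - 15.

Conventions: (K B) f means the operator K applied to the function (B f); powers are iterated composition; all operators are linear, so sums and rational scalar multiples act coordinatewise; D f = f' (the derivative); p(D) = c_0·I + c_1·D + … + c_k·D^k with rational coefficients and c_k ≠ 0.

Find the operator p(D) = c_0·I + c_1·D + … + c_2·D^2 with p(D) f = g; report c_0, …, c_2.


p(D) = 3·I + D − (1/2)·D^2, i.e. c_0 = 3, c_1 = 1, c_2 = -1/2

D^0 f = x^3 - 5
D^1 f = 3x^2
D^2 f = 6x
matching coefficients of g against c_0 f + c_1 Df + … from the top degree down determines the c_i
solution: c_0 = 3, c_1 = 1, c_2 = -1/2


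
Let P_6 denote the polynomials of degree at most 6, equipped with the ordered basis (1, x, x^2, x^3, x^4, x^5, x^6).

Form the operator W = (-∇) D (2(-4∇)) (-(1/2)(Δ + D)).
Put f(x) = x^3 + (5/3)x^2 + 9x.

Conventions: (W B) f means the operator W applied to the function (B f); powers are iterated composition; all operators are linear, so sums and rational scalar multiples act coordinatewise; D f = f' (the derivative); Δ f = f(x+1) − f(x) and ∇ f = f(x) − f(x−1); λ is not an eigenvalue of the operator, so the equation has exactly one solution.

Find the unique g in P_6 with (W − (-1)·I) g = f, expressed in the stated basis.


write g with unknown coordinates in the stated basis and equate coefficients in (W − (-1)·I) g = f
solving from the highest basis element down gives g = x^3 + (5/3)x^2 + 9x
check: W g = 0
so W g − (-1)·g = x^3 + (5/3)x^2 + 9x = f ✓

g(x) = x^3 + (5/3)x^2 + 9x


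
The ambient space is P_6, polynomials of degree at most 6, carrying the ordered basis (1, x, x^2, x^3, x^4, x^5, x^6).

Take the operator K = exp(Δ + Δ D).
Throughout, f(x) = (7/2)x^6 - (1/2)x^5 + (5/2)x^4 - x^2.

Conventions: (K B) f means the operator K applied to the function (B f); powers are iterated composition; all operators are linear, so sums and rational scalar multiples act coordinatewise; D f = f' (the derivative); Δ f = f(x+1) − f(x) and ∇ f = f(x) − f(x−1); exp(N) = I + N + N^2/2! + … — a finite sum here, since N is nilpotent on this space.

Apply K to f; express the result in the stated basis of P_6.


order-1 term: 21x^5 + 155x^4 + 275x^3 + (575/2)x^2 + (303/2)x + 31
order-2 term: (105/2)x^4 + 625x^3 + (4455/2)x^2 + (6055/2)x + 3015/2
order-3 term: 70x^3 + 940x^2 + 3640x + 8315/2
order-4 term: (105/2)x^2 + (1255/2)x + 1685
order-5 term: 21x + 157
order-6 term: 7/2
the series for exp(Δ + Δ D) f terminates at order 6
exp(Δ + Δ D) f = (7/2)x^6 + (41/2)x^5 + 210x^4 + 970x^3 + (7013/2)x^2 + (14935/2)x + 15083/2

the image equals g(x) = (7/2)x^6 + (41/2)x^5 + 210x^4 + 970x^3 + (7013/2)x^2 + (14935/2)x + 15083/2


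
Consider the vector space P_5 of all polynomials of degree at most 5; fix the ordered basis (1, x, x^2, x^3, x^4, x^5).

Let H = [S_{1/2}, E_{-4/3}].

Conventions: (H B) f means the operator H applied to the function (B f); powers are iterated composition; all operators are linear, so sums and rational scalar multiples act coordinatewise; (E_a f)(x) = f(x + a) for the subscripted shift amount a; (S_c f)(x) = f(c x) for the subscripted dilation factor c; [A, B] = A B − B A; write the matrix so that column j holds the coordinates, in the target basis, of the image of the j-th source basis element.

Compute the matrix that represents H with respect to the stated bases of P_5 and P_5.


the matrix is [[0, -2/3, 4/3, -56/27, 80/27, -992/243]; [0, 0, -2/3, 2, -112/27, 200/27]; [0, 0, 0, -1/2, 2, -140/27]; [0, 0, 0, 0, -1/3, 5/3]; [0, 0, 0, 0, 0, -5/24]; [0, 0, 0, 0, 0, 0]] (rows listed top to bottom)

image of 1: 0
image of x: -2/3
image of x^2: -(2/3)x + 4/3
image of x^3: -(1/2)x^2 + 2x - 56/27
image of x^4: -(1/3)x^3 + 2x^2 - (112/27)x + 80/27
image of x^5: -(5/24)x^4 + (5/3)x^3 - (140/27)x^2 + (200/27)x - 992/243
each image's coordinates form column j of the matrix


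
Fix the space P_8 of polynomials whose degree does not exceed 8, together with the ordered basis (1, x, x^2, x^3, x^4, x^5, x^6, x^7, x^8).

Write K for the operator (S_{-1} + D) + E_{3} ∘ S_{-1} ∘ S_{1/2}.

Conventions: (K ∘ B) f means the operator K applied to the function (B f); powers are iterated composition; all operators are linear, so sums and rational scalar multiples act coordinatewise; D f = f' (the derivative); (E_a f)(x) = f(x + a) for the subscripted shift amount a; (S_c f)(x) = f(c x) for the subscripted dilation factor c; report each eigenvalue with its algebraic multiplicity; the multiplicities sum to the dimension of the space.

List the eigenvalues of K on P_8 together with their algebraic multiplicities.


λ = -3/2 (multiplicity 1), λ = -9/8 (multiplicity 1), λ = -33/32 (multiplicity 1), λ = -129/128 (multiplicity 1), λ = 257/256 (multiplicity 1), λ = 65/64 (multiplicity 1), λ = 17/16 (multiplicity 1), λ = 5/4 (multiplicity 1), λ = 2 (multiplicity 1)

image of 1: 2
image of x: -(3/2)x - 1/2
image of x^2: (5/4)x^2 + (7/2)x + 9/4
image of x^3: -(9/8)x^3 + (15/8)x^2 - (27/8)x - 27/8
image of x^4: (17/16)x^4 + (19/4)x^3 + (27/8)x^2 + (27/4)x + 81/16
image of x^5: -(33/32)x^5 + (145/32)x^4 - (45/16)x^3 - (135/16)x^2 - (405/32)x - 243/32
image of x^6: (65/64)x^6 + (201/32)x^5 + (135/64)x^4 + (135/16)x^3 + (1215/64)x^2 + (729/32)x + 729/64
image of x^7: -(129/128)x^7 + (875/128)x^6 - (189/128)x^5 - (945/128)x^4 - (2835/128)x^3 - (5103/128)x^2 - (5103/128)x - 2187/128
image of x^8: (257/256)x^8 + (259/32)x^7 + (63/64)x^6 + (189/32)x^5 + (2835/128)x^4 + (1701/32)x^3 + (5103/64)x^2 + (2187/32)x + 6561/256
the matrix is upper triangular; its diagonal is (2, -3/2, 5/4, -9/8, 17/16, -33/32, 65/64, -129/128, 257/256)
for a triangular matrix the eigenvalues are the diagonal entries, with algebraic multiplicity their repetition count


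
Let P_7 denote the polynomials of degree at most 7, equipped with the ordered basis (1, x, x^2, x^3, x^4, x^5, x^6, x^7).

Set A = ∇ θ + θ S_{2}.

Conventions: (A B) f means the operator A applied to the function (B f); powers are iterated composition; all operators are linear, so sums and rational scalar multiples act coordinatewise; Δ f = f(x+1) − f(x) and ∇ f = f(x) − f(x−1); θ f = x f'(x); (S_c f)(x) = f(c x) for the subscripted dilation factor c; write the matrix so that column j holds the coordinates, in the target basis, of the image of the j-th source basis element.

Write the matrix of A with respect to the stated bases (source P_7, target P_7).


the matrix is [[0, 1, -2, 3, -4, 5, -6, 7]; [0, 2, 4, -9, 16, -25, 36, -49]; [0, 0, 8, 9, -24, 50, -90, 147]; [0, 0, 0, 24, 16, -50, 120, -245]; [0, 0, 0, 0, 64, 25, -90, 245]; [0, 0, 0, 0, 0, 160, 36, -147]; [0, 0, 0, 0, 0, 0, 384, 49]; [0, 0, 0, 0, 0, 0, 0, 896]] (rows listed top to bottom)

image of 1: 0
image of x: 2x + 1
image of x^2: 8x^2 + 4x - 2
image of x^3: 24x^3 + 9x^2 - 9x + 3
image of x^4: 64x^4 + 16x^3 - 24x^2 + 16x - 4
image of x^5: 160x^5 + 25x^4 - 50x^3 + 50x^2 - 25x + 5
image of x^6: 384x^6 + 36x^5 - 90x^4 + 120x^3 - 90x^2 + 36x - 6
image of x^7: 896x^7 + 49x^6 - 147x^5 + 245x^4 - 245x^3 + 147x^2 - 49x + 7
each image's coordinates form column j of the matrix
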